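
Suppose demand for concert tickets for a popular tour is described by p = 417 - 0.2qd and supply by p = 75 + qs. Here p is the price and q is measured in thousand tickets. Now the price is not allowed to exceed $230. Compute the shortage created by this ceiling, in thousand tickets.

Rearranging demand gives qd = 2085 - 5p; rearranging supply gives qs = p - 75. Without the control the market clears where 2085 - 5p = p - 75, i.e. p* = 360 and q* = 285.
Because the ceiling (230) lies below the market-clearing price, it is binding.
At p = 230: qd = 2085 - 5·230 = 935 and qs = 230 - 75 = 155.
Shortage = qd - qs = 935 - 155 = 780.

780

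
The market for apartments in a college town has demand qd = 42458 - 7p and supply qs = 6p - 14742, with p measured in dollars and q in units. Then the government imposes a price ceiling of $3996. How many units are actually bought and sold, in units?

Setting quantity demanded equal to quantity supplied, 42458 - 7p = 6p - 14742, gives p* = 4400 and q* = 11658.
Since 3996 < 4400, the ceiling is binding.
At p = 3996: qd = 42458 - 7·3996 = 14486 and qs = 6·3996 - 14742 = 9234.
The quantity actually transacted is the short side, supply: 9234.

9234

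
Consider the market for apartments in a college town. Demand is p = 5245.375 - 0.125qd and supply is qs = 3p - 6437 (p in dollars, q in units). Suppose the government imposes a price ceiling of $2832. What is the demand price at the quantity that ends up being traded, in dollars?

4988

Rearranging demand gives qd = 41963 - 8p. In a free market, 41963 - 8p = 3p - 6437 gives the equilibrium p* = 4400, q* = 6763.
Since 2832 < 4400, the ceiling is binding.
At p = 2832: qd = 41963 - 8·2832 = 19307 and qs = 3·2832 - 6437 = 2059.
Only 2059 units reach the market. On the demand curve, the marginal buyer's willingness to pay at q = 2059 is (41963 - 2059)/8 = 4988.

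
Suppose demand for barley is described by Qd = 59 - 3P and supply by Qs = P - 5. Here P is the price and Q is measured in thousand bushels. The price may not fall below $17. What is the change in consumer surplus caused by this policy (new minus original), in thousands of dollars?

In a free market, 59 - 3P = P - 5 gives the equilibrium P* = 16, Q* = 11.
The floor of 17 is above the equilibrium price 16, so it binds.
At P = 17: Qd = 59 - 3·17 = 8 and Qs = 17 - 5 = 12.
Consumer surplus without the control is ½ · (59/3 - 16) · 11 = 121/6.
With the floor, consumers buy 8 units at 17, so CS = ½ · (59/3 - 17) · 8 = 32/3.
Change in consumer surplus = 32/3 - 121/6 = -9.5.

-9.5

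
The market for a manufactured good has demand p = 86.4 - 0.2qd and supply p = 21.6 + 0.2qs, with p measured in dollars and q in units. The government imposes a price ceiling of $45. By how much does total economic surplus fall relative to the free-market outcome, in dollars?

Rearranging demand gives qd = 432 - 5p; rearranging supply gives qs = 5p - 108. In a free market, 432 - 5p = 5p - 108 gives the equilibrium p* = 54, q* = 162.
Since 45 < 54, the ceiling is binding.
At p = 45: qd = 432 - 5·45 = 207 and qs = 5·45 - 108 = 117.
Quantity traded falls to 117. At q = 117 the demand price is (432 - 117)/5 = 63 and the supply price is (108 + 117)/5 = 45.
Deadweight loss = ½ · (63 - 45) · (162 - 117) = ½ · 18 · 45 = 405.

405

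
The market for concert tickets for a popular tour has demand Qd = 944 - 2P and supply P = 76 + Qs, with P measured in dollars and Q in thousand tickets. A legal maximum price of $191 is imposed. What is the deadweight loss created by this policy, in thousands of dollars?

16650.75

Rearranging supply gives Qs = P - 76. Without the control the market clears where 944 - 2P = P - 76, i.e. P* = 340 and Q* = 264.
The ceiling of 191 is below the equilibrium price 340, so it binds.
At P = 191: Qd = 944 - 2·191 = 562 and Qs = 191 - 76 = 115.
Quantity traded falls to 115. At Q = 115 the demand price is (944 - 115)/2 = 414.5 and the supply price is 76 + 115 = 191.
Deadweight loss = ½ · (414.5 - 191) · (264 - 115) = ½ · 223.5 · 149 = 16650.75.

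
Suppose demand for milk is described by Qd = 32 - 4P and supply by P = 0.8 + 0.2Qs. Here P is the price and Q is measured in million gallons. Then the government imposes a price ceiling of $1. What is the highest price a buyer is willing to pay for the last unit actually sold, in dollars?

7.75

Rearranging supply gives Qs = 5P - 4. Equilibrium: 32 - 4P = 5P - 4, so 36 = 9P and P* = 4, Q* = 16.
Because the ceiling (1) lies below the market-clearing price, it is binding.
At P = 1: Qd = 32 - 4·1 = 28 and Qs = 5·1 - 4 = 1.
Only 1 units reach the market. On the demand curve, the marginal buyer's willingness to pay at Q = 1 is (32 - 1)/4 = 7.75.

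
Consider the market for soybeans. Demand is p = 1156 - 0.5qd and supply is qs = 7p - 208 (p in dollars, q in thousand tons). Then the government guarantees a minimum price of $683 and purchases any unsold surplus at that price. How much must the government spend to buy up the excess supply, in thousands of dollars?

Rearranging demand gives qd = 2312 - 2p. Setting quantity demanded equal to quantity supplied, 2312 - 2p = 7p - 208, gives p* = 280 and q* = 1752.
Since 683 > 280, the floor is binding.
At p = 683: qd = 2312 - 2·683 = 946 and qs = 7·683 - 208 = 4573.
Surplus = qs - qd = 3627.
Government expenditure = surplus × support price = 3627 × 683 = 2477241.

2477241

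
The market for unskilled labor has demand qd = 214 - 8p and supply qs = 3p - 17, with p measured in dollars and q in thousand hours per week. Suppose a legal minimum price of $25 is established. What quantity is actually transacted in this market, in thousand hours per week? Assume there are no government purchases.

14

Without the control the market clears where 214 - 8p = 3p - 17, i.e. p* = 21 and q* = 46.
Because the floor (25) lies above the market-clearing price, it is binding.
At p = 25: qd = 214 - 8·25 = 14 and qs = 3·25 - 17 = 58.
The quantity actually transacted is the short side, demand: 14.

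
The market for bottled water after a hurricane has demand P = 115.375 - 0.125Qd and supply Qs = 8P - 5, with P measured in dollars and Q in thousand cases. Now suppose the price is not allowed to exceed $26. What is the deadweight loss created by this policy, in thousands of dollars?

8192

Rearranging demand gives Qd = 923 - 8P. Without the control the market clears where 923 - 8P = 8P - 5, i.e. P* = 58 and Q* = 459.
The ceiling of 26 is below the equilibrium price 58, so it binds.
At P = 26: Qd = 923 - 8·26 = 715 and Qs = 8·26 - 5 = 203.
Quantity traded falls to 203. At Q = 203 the demand price is (923 - 203)/8 = 90 and the supply price is (5 + 203)/8 = 26.
Deadweight loss = ½ · (90 - 26) · (459 - 203) = ½ · 64 · 256 = 8192.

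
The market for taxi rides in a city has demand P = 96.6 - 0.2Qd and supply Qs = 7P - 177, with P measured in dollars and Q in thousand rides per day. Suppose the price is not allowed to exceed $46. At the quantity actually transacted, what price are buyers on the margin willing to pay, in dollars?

67.6

Rearranging demand gives Qd = 483 - 5P. Equilibrium: 483 - 5P = 7P - 177, so 660 = 12P and P* = 55, Q* = 208.
Because the ceiling (46) lies below the market-clearing price, it is binding.
At P = 46: Qd = 483 - 5·46 = 253 and Qs = 7·46 - 177 = 145.
Only 145 units reach the market. On the demand curve, the marginal buyer's willingness to pay at Q = 145 is (483 - 145)/5 = 67.6.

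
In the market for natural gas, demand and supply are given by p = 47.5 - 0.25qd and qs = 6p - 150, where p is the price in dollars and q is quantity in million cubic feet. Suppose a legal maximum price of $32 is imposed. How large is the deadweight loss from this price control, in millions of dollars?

30

Rearranging demand gives qd = 190 - 4p. Setting quantity demanded equal to quantity supplied, 190 - 4p = 6p - 150, gives p* = 34 and q* = 54.
Since 32 < 34, the ceiling is binding.
At p = 32: qd = 190 - 4·32 = 62 and qs = 6·32 - 150 = 42.
Quantity traded falls to 42. At q = 42 the demand price is (190 - 42)/4 = 37 and the supply price is (150 + 42)/6 = 32.
Deadweight loss = ½ · (37 - 32) · (54 - 42) = ½ · 5 · 12 = 30.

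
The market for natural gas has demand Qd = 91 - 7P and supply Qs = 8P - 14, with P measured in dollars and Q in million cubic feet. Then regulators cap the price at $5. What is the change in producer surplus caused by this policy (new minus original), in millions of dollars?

-68

Without the control the market clears where 91 - 7P = 8P - 14, i.e. P* = 7 and Q* = 42.
The ceiling of 5 is below the equilibrium price 7, so it binds.
At P = 5: Qd = 91 - 7·5 = 56 and Qs = 8·5 - 14 = 26.
Producer surplus without the control is ½ · (7 - 1.75) · 42 = 110.25.
With the ceiling, producers sell 26 units at 5, so PS = ½ · (5 - 1.75) · 26 = 42.25.
Change in producer surplus = 42.25 - 110.25 = -68.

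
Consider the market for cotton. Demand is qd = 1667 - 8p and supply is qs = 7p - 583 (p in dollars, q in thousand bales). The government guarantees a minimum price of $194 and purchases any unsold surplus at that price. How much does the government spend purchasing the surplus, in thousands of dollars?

Without the control the market clears where 1667 - 8p = 7p - 583, i.e. p* = 150 and q* = 467.
Since 194 > 150, the floor is binding.
At p = 194: qd = 1667 - 8·194 = 115 and qs = 7·194 - 583 = 775.
Surplus = qs - qd = 660.
Government expenditure = surplus × support price = 660 × 194 = 128040.

128040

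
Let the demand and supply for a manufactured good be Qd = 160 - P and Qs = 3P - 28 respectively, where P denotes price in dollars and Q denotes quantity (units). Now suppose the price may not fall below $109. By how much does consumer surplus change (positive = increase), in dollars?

-5084

Without the control the market clears where 160 - P = 3P - 28, i.e. P* = 47 and Q* = 113.
The floor of 109 is above the equilibrium price 47, so it binds.
At P = 109: Qd = 160 - 109 = 51 and Qs = 3·109 - 28 = 299.
Consumer surplus without the control is ½ · (160 - 47) · 113 = 6384.5.
With the floor, consumers buy 51 units at 109, so CS = ½ · (160 - 109) · 51 = 1300.5.
Change in consumer surplus = 1300.5 - 6384.5 = -5084.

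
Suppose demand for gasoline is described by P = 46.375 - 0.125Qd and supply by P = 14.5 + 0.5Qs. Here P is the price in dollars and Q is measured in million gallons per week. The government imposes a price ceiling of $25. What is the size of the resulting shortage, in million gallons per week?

Rearranging demand gives Qd = 371 - 8P; rearranging supply gives Qs = 2P - 29. Without the control the market clears where 371 - 8P = 2P - 29, i.e. P* = 40 and Q* = 51.
The ceiling of 25 is below the equilibrium price 40, so it binds.
At P = 25: Qd = 371 - 8·25 = 171 and Qs = 2·25 - 29 = 21.
Shortage = Qd - Qs = 171 - 21 = 150.

150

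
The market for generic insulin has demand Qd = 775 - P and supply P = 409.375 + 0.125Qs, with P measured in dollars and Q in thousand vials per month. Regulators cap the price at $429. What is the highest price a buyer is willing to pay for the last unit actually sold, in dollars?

Rearranging supply gives Qs = 8P - 3275. In a free market, 775 - P = 8P - 3275 gives the equilibrium P* = 450, Q* = 325.
Since 429 < 450, the ceiling is binding.
At P = 429: Qd = 775 - 429 = 346 and Qs = 8·429 - 3275 = 157.
Only 157 units reach the market. On the demand curve, the marginal buyer's willingness to pay at Q = 157 is (775 - 157) = 618.

618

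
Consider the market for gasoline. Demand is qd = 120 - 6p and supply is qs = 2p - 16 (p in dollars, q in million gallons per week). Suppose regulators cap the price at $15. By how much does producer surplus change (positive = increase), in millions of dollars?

-32

Setting quantity demanded equal to quantity supplied, 120 - 6p = 2p - 16, gives p* = 17 and q* = 18.
Since 15 < 17, the ceiling is binding.
At p = 15: qd = 120 - 6·15 = 30 and qs = 2·15 - 16 = 14.
Producer surplus without the control is ½ · (17 - 8) · 18 = 81.
With the ceiling, producers sell 14 units at 15, so PS = ½ · (15 - 8) · 14 = 49.
Change in producer surplus = 49 - 81 = -32.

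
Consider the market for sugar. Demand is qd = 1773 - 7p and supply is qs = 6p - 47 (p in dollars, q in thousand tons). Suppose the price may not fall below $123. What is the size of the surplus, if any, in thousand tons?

In a free market, 1773 - 7p = 6p - 47 gives the equilibrium p* = 140, q* = 793.
The floor of 123 is below the equilibrium price 140, so it is not binding; the market clears at p* = 140, q* = 793.
Since the control does not bind, there is no surplus.

0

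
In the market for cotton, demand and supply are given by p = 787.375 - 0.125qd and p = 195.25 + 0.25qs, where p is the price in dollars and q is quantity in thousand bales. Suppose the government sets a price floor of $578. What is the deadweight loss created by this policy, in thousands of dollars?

Rearranging demand gives qd = 6299 - 8p; rearranging supply gives qs = 4p - 781. In a free market, 6299 - 8p = 4p - 781 gives the equilibrium p* = 590, q* = 1579.
The floor of 578 is below the equilibrium price 590, so it is not binding; the market clears at p* = 590, q* = 1579.
Since the control does not bind, no trades are prevented and deadweight loss is zero.

0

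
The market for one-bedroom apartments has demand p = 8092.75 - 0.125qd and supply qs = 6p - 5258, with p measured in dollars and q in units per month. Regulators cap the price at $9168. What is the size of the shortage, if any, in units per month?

Rearranging demand gives qd = 64742 - 8p. In a free market, 64742 - 8p = 6p - 5258 gives the equilibrium p* = 5000, q* = 24742.
The ceiling of 9168 is above the equilibrium price 5000, so it is not binding; the market clears at p* = 5000, q* = 24742.
Since the control does not bind, there is no shortage.

0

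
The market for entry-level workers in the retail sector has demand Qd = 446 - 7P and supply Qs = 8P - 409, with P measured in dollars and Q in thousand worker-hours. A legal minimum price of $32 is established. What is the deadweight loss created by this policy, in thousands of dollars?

Equilibrium: 446 - 7P = 8P - 409, so 855 = 15P and P* = 57, Q* = 47.
Since 32 is below P* = 57, the floor does not bind and the free-market outcome prevails.
Since the control does not bind, no trades are prevented and deadweight loss is zero.

0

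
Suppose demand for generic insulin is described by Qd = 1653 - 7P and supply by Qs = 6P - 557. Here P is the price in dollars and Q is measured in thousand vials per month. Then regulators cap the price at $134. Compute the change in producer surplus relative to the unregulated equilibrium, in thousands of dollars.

-12780

Setting quantity demanded equal to quantity supplied, 1653 - 7P = 6P - 557, gives P* = 170 and Q* = 463.
The ceiling of 134 is below the equilibrium price 170, so it binds.
At P = 134: Qd = 1653 - 7·134 = 715 and Qs = 6·134 - 557 = 247.
Producer surplus without the control is ½ · (170 - 557/6) · 463 = 214369/12.
With the ceiling, producers sell 247 units at 134, so PS = ½ · (134 - 557/6) · 247 = 61009/12.
Change in producer surplus = 61009/12 - 214369/12 = -12780.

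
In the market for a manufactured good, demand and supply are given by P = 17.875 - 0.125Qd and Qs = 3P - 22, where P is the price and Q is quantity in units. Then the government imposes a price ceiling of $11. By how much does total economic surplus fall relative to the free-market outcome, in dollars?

33

Rearranging demand gives Qd = 143 - 8P. Equilibrium: 143 - 8P = 3P - 22, so 165 = 11P and P* = 15, Q* = 23.
Since 11 < 15, the ceiling is binding.
At P = 11: Qd = 143 - 8·11 = 55 and Qs = 3·11 - 22 = 11.
Quantity traded falls to 11. At Q = 11 the demand price is (143 - 11)/8 = 16.5 and the supply price is (22 + 11)/3 = 11.
Deadweight loss = ½ · (16.5 - 11) · (23 - 11) = ½ · 5.5 · 12 = 33.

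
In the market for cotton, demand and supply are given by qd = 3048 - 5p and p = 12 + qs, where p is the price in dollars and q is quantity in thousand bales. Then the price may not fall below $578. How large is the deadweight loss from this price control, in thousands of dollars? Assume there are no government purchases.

Rearranging supply gives qs = p - 12. In a free market, 3048 - 5p = p - 12 gives the equilibrium p* = 510, q* = 498.
The floor of 578 is above the equilibrium price 510, so it binds.
At p = 578: qd = 3048 - 5·578 = 158 and qs = 578 - 12 = 566.
Quantity traded falls to 158. At q = 158 the demand price is (3048 - 158)/5 = 578 and the supply price is 12 + 158 = 170.
Deadweight loss = ½ · (578 - 170) · (498 - 158) = ½ · 408 · 340 = 69360.

69360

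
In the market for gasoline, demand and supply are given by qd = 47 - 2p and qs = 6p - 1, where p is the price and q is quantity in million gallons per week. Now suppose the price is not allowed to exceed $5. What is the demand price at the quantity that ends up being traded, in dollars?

9

In a free market, 47 - 2p = 6p - 1 gives the equilibrium p* = 6, q* = 35.
The ceiling of 5 is below the equilibrium price 6, so it binds.
At p = 5: qd = 47 - 2·5 = 37 and qs = 6·5 - 1 = 29.
Only 29 units reach the market. On the demand curve, the marginal buyer's willingness to pay at q = 29 is (47 - 29)/2 = 9.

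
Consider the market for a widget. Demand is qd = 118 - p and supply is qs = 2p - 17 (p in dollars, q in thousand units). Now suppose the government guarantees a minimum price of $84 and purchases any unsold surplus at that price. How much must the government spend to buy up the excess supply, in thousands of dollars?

9828

In a free market, 118 - p = 2p - 17 gives the equilibrium p* = 45, q* = 73.
The floor of 84 is above the equilibrium price 45, so it binds.
At p = 84: qd = 118 - 84 = 34 and qs = 2·84 - 17 = 151.
Surplus = qs - qd = 117.
Government expenditure = surplus × support price = 117 × 84 = 9828.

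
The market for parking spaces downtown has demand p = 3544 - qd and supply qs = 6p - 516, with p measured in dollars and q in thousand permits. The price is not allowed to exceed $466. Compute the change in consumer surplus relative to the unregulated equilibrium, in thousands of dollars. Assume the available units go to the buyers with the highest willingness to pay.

Rearranging demand gives qd = 3544 - p. Setting quantity demanded equal to quantity supplied, 3544 - p = 6p - 516, gives p* = 580 and q* = 2964.
Because the ceiling (466) lies below the market-clearing price, it is binding.
At p = 466: qd = 3544 - 466 = 3078 and qs = 6·466 - 516 = 2280.
Consumer surplus without the control is ½ · (3544 - 580) · 2964 = 4392648.
With the ceiling, 2280 units are sold at 466 (assume they go to the highest-value buyers). The demand price at q = 2280 is 1264, so CS = ½ · [(3544 - 466) + (1264 - 466)] · 2280 = 4418640.
Change in consumer surplus = 4418640 - 4392648 = 25992.

25992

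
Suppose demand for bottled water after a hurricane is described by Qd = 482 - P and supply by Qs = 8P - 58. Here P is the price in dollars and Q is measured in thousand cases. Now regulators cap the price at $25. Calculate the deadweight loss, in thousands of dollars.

44100

In a free market, 482 - P = 8P - 58 gives the equilibrium P* = 60, Q* = 422.
Since 25 < 60, the ceiling is binding.
At P = 25: Qd = 482 - 25 = 457 and Qs = 8·25 - 58 = 142.
Quantity traded falls to 142. At Q = 142 the demand price is 482 - 142 = 340 and the supply price is (58 + 142)/8 = 25.
Deadweight loss = ½ · (340 - 25) · (422 - 142) = ½ · 315 · 280 = 44100.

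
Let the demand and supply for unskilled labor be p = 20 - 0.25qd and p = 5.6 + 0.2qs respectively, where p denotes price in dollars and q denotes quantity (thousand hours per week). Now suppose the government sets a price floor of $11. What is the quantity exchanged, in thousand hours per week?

Rearranging demand gives qd = 80 - 4p; rearranging supply gives qs = 5p - 28. In a free market, 80 - 4p = 5p - 28 gives the equilibrium p* = 12, q* = 32.
The floor of 11 is below the equilibrium price 12, so it is not binding; the market clears at p* = 12, q* = 32.

32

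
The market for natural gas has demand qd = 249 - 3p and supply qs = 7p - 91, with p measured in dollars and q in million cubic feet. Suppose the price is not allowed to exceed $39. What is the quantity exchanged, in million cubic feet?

In a free market, 249 - 3p = 7p - 91 gives the equilibrium p* = 34, q* = 147.
Since 39 is above p* = 34, the ceiling does not bind and the free-market outcome prevails.

147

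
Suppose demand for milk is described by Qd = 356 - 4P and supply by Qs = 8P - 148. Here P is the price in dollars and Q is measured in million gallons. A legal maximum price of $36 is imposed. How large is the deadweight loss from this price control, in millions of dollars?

Equilibrium: 356 - 4P = 8P - 148, so 504 = 12P and P* = 42, Q* = 188.
The ceiling of 36 is below the equilibrium price 42, so it binds.
At P = 36: Qd = 356 - 4·36 = 212 and Qs = 8·36 - 148 = 140.
Quantity traded falls to 140. At Q = 140 the demand price is (356 - 140)/4 = 54 and the supply price is (148 + 140)/8 = 36.
Deadweight loss = ½ · (54 - 36) · (188 - 140) = ½ · 18 · 48 = 432.

432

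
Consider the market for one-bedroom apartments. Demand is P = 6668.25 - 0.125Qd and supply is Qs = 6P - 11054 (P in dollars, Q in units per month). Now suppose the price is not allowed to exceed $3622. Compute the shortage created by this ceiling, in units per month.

Rearranging demand gives Qd = 53346 - 8P. Without the control the market clears where 53346 - 8P = 6P - 11054, i.e. P* = 4600 and Q* = 16546.
The ceiling of 3622 is below the equilibrium price 4600, so it binds.
At P = 3622: Qd = 53346 - 8·3622 = 24370 and Qs = 6·3622 - 11054 = 10678.
Shortage = Qd - Qs = 24370 - 10678 = 13692.

13692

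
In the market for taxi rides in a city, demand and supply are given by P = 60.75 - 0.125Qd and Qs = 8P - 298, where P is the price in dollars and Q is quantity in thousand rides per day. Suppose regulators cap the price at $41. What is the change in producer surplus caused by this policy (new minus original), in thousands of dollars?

-496

Rearranging demand gives Qd = 486 - 8P. In a free market, 486 - 8P = 8P - 298 gives the equilibrium P* = 49, Q* = 94.
The ceiling of 41 is below the equilibrium price 49, so it binds.
At P = 41: Qd = 486 - 8·41 = 158 and Qs = 8·41 - 298 = 30.
Producer surplus without the control is ½ · (49 - 37.25) · 94 = 552.25.
With the ceiling, producers sell 30 units at 41, so PS = ½ · (41 - 37.25) · 30 = 56.25.
Change in producer surplus = 56.25 - 552.25 = -496.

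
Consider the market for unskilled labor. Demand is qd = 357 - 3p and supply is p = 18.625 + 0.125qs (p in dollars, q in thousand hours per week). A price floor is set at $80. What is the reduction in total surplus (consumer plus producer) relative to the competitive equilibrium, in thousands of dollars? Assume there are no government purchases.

Rearranging supply gives qs = 8p - 149. Without the control the market clears where 357 - 3p = 8p - 149, i.e. p* = 46 and q* = 219.
Because the floor (80) lies above the market-clearing price, it is binding.
At p = 80: qd = 357 - 3·80 = 117 and qs = 8·80 - 149 = 491.
Quantity traded falls to 117. At q = 117 the demand price is (357 - 117)/3 = 80 and the supply price is (149 + 117)/8 = 33.25.
Deadweight loss = ½ · (80 - 33.25) · (219 - 117) = ½ · 46.75 · 102 = 2384.25.

2384.25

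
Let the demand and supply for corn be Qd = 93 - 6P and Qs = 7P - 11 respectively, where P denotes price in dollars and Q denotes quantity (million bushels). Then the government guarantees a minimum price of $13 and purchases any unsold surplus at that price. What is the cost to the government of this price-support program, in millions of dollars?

Without the control the market clears where 93 - 6P = 7P - 11, i.e. P* = 8 and Q* = 45.
The floor of 13 is above the equilibrium price 8, so it binds.
At P = 13: Qd = 93 - 6·13 = 15 and Qs = 7·13 - 11 = 80.
Surplus = Qs - Qd = 65.
Government expenditure = surplus × support price = 65 × 13 = 845.

845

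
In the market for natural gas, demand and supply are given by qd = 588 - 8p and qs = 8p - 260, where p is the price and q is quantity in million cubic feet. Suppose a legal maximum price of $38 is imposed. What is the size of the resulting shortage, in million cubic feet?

Equilibrium: 588 - 8p = 8p - 260, so 848 = 16p and p* = 53, q* = 164.
Since 38 < 53, the ceiling is binding.
At p = 38: qd = 588 - 8·38 = 284 and qs = 8·38 - 260 = 44.
Shortage = qd - qs = 284 - 44 = 240.

240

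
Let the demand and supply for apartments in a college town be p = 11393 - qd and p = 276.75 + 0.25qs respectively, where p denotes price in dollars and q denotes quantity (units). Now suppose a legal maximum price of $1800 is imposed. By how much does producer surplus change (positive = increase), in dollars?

Rearranging demand gives qd = 11393 - p; rearranging supply gives qs = 4p - 1107. Equilibrium: 11393 - p = 4p - 1107, so 12500 = 5p and p* = 2500, q* = 8893.
Because the ceiling (1800) lies below the market-clearing price, it is binding.
At p = 1800: qd = 11393 - 1800 = 9593 and qs = 4·1800 - 1107 = 6093.
Producer surplus without the control is ½ · (2500 - 276.75) · 8893 = 9885681.125.
With the ceiling, producers sell 6093 units at 1800, so PS = ½ · (1800 - 276.75) · 6093 = 4640581.125.
Change in producer surplus = 4640581.125 - 9885681.125 = -5245100.

-5245100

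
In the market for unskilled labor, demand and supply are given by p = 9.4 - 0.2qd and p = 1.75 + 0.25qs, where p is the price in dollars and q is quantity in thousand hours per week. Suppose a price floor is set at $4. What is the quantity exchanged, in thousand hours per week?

17

Rearranging demand gives qd = 47 - 5p; rearranging supply gives qs = 4p - 7. Setting quantity demanded equal to quantity supplied, 47 - 5p = 4p - 7, gives p* = 6 and q* = 17.
Since 4 is below p* = 6, the floor does not bind and the free-market outcome prevails.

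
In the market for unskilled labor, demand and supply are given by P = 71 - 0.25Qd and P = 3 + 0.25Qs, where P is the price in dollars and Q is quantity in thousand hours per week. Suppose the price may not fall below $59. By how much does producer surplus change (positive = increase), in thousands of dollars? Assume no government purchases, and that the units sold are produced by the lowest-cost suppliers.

Rearranging demand gives Qd = 284 - 4P; rearranging supply gives Qs = 4P - 12. Equilibrium: 284 - 4P = 4P - 12, so 296 = 8P and P* = 37, Q* = 136.
Because the floor (59) lies above the market-clearing price, it is binding.
At P = 59: Qd = 284 - 4·59 = 48 and Qs = 4·59 - 12 = 224.
Producer surplus without the control is ½ · (37 - 3) · 136 = 2312.
With the floor, 48 units are sold at 59. The supply price at Q = 48 is 15, so PS = ½ · [(59 - 3) + (59 - 15)] · 48 = 2400.
Change in producer surplus = 2400 - 2312 = 88.

88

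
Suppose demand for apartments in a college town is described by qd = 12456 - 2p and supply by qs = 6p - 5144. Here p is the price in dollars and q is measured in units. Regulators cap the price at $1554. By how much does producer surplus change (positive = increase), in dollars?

In a free market, 12456 - 2p = 6p - 5144 gives the equilibrium p* = 2200, q* = 8056.
Since 1554 < 2200, the ceiling is binding.
At p = 1554: qd = 12456 - 2·1554 = 9348 and qs = 6·1554 - 5144 = 4180.
Producer surplus without the control is ½ · (2200 - 2572/3) · 8056 = 16224784/3.
With the ceiling, producers sell 4180 units at 1554, so PS = ½ · (1554 - 2572/3) · 4180 = 4368100/3.
Change in producer surplus = 4368100/3 - 16224784/3 = -3952228.

-3952228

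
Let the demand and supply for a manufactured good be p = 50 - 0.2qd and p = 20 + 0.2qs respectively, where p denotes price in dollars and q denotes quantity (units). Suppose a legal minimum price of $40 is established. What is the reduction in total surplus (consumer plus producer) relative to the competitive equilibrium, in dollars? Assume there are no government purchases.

125

Rearranging demand gives qd = 250 - 5p; rearranging supply gives qs = 5p - 100. Without the control the market clears where 250 - 5p = 5p - 100, i.e. p* = 35 and q* = 75.
The floor of 40 is above the equilibrium price 35, so it binds.
At p = 40: qd = 250 - 5·40 = 50 and qs = 5·40 - 100 = 100.
Quantity traded falls to 50. At q = 50 the demand price is (250 - 50)/5 = 40 and the supply price is (100 + 50)/5 = 30.
Deadweight loss = ½ · (40 - 30) · (75 - 50) = ½ · 10 · 25 = 125.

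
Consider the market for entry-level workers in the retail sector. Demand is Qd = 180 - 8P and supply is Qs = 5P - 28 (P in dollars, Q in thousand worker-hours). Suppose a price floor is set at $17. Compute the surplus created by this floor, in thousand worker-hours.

13

Setting quantity demanded equal to quantity supplied, 180 - 8P = 5P - 28, gives P* = 16 and Q* = 52.
Since 17 > 16, the floor is binding.
At P = 17: Qd = 180 - 8·17 = 44 and Qs = 5·17 - 28 = 57.
Surplus = Qs - Qd = 57 - 44 = 13.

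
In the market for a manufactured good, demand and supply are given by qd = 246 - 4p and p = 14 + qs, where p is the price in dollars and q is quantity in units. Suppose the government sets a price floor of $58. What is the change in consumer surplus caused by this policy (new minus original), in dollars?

-156

Rearranging supply gives qs = p - 14. Without the control the market clears where 246 - 4p = p - 14, i.e. p* = 52 and q* = 38.
The floor of 58 is above the equilibrium price 52, so it binds.
At p = 58: qd = 246 - 4·58 = 14 and qs = 58 - 14 = 44.
Consumer surplus without the control is ½ · (61.5 - 52) · 38 = 180.5.
With the floor, consumers buy 14 units at 58, so CS = ½ · (61.5 - 58) · 14 = 24.5.
Change in consumer surplus = 24.5 - 180.5 = -156.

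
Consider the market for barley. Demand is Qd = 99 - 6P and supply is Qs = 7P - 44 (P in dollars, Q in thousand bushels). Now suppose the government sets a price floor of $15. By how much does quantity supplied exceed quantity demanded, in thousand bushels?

52

Equilibrium: 99 - 6P = 7P - 44, so 143 = 13P and P* = 11, Q* = 33.
Since 15 > 11, the floor is binding.
At P = 15: Qd = 99 - 6·15 = 9 and Qs = 7·15 - 44 = 61.
Surplus = Qs - Qd = 61 - 9 = 52.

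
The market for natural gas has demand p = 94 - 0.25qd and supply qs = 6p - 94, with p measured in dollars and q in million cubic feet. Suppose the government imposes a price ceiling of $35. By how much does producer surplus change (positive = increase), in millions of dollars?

Rearranging demand gives qd = 376 - 4p. Without the control the market clears where 376 - 4p = 6p - 94, i.e. p* = 47 and q* = 188.
The ceiling of 35 is below the equilibrium price 47, so it binds.
At p = 35: qd = 376 - 4·35 = 236 and qs = 6·35 - 94 = 116.
Producer surplus without the control is ½ · (47 - 47/3) · 188 = 8836/3.
With the ceiling, producers sell 116 units at 35, so PS = ½ · (35 - 47/3) · 116 = 3364/3.
Change in producer surplus = 3364/3 - 8836/3 = -1824.

-1824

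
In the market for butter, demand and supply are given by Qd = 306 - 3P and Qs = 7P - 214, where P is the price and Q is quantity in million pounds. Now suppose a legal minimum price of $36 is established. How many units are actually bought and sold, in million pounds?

150

Equilibrium: 306 - 3P = 7P - 214, so 520 = 10P and P* = 52, Q* = 150.
The floor of 36 is below the equilibrium price 52, so it is not binding; the market clears at P* = 52, Q* = 150.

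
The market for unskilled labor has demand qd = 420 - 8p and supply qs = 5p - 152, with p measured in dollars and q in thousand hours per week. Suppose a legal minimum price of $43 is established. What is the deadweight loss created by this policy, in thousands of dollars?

Equilibrium: 420 - 8p = 5p - 152, so 572 = 13p and p* = 44, q* = 68.
Since 43 is below p* = 44, the floor does not bind and the free-market outcome prevails.
Since the control does not bind, no trades are prevented and deadweight loss is zero.

0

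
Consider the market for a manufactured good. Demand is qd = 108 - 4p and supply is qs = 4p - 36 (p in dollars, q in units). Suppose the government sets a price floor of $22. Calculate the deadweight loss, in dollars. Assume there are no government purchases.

In a free market, 108 - 4p = 4p - 36 gives the equilibrium p* = 18, q* = 36.
Because the floor (22) lies above the market-clearing price, it is binding.
At p = 22: qd = 108 - 4·22 = 20 and qs = 4·22 - 36 = 52.
Quantity traded falls to 20. At q = 20 the demand price is (108 - 20)/4 = 22 and the supply price is (36 + 20)/4 = 14.
Deadweight loss = ½ · (22 - 14) · (36 - 20) = ½ · 8 · 16 = 64.

64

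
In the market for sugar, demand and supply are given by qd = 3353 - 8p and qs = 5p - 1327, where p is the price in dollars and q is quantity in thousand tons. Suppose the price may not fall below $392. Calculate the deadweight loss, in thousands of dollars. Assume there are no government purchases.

10649.6

Without the control the market clears where 3353 - 8p = 5p - 1327, i.e. p* = 360 and q* = 473.
Since 392 > 360, the floor is binding.
At p = 392: qd = 3353 - 8·392 = 217 and qs = 5·392 - 1327 = 633.
Quantity traded falls to 217. At q = 217 the demand price is (3353 - 217)/8 = 392 and the supply price is (1327 + 217)/5 = 308.8.
Deadweight loss = ½ · (392 - 308.8) · (473 - 217) = ½ · 83.2 · 256 = 10649.6.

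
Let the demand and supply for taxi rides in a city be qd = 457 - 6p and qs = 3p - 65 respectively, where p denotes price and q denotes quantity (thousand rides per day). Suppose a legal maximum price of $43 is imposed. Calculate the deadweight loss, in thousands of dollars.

In a free market, 457 - 6p = 3p - 65 gives the equilibrium p* = 58, q* = 109.
Since 43 < 58, the ceiling is binding.
At p = 43: qd = 457 - 6·43 = 199 and qs = 3·43 - 65 = 64.
Quantity traded falls to 64. At q = 64 the demand price is (457 - 64)/6 = 65.5 and the supply price is (65 + 64)/3 = 43.
Deadweight loss = ½ · (65.5 - 43) · (109 - 64) = ½ · 22.5 · 45 = 506.25.

506.25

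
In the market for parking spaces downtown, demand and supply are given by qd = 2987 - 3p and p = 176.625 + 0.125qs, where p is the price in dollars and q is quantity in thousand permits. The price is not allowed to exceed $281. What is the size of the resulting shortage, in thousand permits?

1309

Rearranging supply gives qs = 8p - 1413. Equilibrium: 2987 - 3p = 8p - 1413, so 4400 = 11p and p* = 400, q* = 1787.
Since 281 < 400, the ceiling is binding.
At p = 281: qd = 2987 - 3·281 = 2144 and qs = 8·281 - 1413 = 835.
Shortage = qd - qs = 2144 - 835 = 1309.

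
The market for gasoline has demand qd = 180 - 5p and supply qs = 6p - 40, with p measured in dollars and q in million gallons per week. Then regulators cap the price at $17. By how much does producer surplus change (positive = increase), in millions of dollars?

Without the control the market clears where 180 - 5p = 6p - 40, i.e. p* = 20 and q* = 80.
The ceiling of 17 is below the equilibrium price 20, so it binds.
At p = 17: qd = 180 - 5·17 = 95 and qs = 6·17 - 40 = 62.
Producer surplus without the control is ½ · (20 - 20/3) · 80 = 1600/3.
With the ceiling, producers sell 62 units at 17, so PS = ½ · (17 - 20/3) · 62 = 961/3.
Change in producer surplus = 961/3 - 1600/3 = -213.

-213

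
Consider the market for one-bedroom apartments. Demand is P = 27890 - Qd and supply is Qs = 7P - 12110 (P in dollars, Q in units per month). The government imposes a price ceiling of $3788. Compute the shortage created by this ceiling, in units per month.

9696

Rearranging demand gives Qd = 27890 - P. Equilibrium: 27890 - P = 7P - 12110, so 40000 = 8P and P* = 5000, Q* = 22890.
Because the ceiling (3788) lies below the market-clearing price, it is binding.
At P = 3788: Qd = 27890 - 3788 = 24102 and Qs = 7·3788 - 12110 = 14406.
Shortage = Qd - Qs = 24102 - 14406 = 9696.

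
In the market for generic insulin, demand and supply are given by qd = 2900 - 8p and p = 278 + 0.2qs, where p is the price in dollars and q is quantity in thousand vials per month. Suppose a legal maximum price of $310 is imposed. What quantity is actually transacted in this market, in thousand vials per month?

Rearranging supply gives qs = 5p - 1390. Equilibrium: 2900 - 8p = 5p - 1390, so 4290 = 13p and p* = 330, q* = 260.
The ceiling of 310 is below the equilibrium price 330, so it binds.
At p = 310: qd = 2900 - 8·310 = 420 and qs = 5·310 - 1390 = 160.
The quantity actually transacted is the short side, supply: 160.

160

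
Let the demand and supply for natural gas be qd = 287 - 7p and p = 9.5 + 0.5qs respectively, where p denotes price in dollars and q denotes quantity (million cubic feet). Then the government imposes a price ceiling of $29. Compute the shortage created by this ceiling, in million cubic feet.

Rearranging supply gives qs = 2p - 19. Without the control the market clears where 287 - 7p = 2p - 19, i.e. p* = 34 and q* = 49.
The ceiling of 29 is below the equilibrium price 34, so it binds.
At p = 29: qd = 287 - 7·29 = 84 and qs = 2·29 - 19 = 39.
Shortage = qd - qs = 84 - 39 = 45.

45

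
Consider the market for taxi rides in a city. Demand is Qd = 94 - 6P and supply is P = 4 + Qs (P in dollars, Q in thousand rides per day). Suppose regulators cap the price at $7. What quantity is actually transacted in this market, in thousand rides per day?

Rearranging supply gives Qs = P - 4. Setting quantity demanded equal to quantity supplied, 94 - 6P = P - 4, gives P* = 14 and Q* = 10.
Since 7 < 14, the ceiling is binding.
At P = 7: Qd = 94 - 6·7 = 52 and Qs = 7 - 4 = 3.
The quantity actually transacted is the short side, supply: 3.

3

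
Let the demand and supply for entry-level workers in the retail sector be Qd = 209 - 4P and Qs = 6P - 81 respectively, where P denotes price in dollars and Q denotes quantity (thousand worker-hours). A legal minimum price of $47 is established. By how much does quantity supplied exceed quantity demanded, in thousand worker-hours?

180

Equilibrium: 209 - 4P = 6P - 81, so 290 = 10P and P* = 29, Q* = 93.
Because the floor (47) lies above the market-clearing price, it is binding.
At P = 47: Qd = 209 - 4·47 = 21 and Qs = 6·47 - 81 = 201.
Surplus = Qs - Qd = 201 - 21 = 180.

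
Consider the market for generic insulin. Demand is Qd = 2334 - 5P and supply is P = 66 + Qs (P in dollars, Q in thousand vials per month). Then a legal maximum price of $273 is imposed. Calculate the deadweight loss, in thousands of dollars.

9677.4

Rearranging supply gives Qs = P - 66. Without the control the market clears where 2334 - 5P = P - 66, i.e. P* = 400 and Q* = 334.
The ceiling of 273 is below the equilibrium price 400, so it binds.
At P = 273: Qd = 2334 - 5·273 = 969 and Qs = 273 - 66 = 207.
Quantity traded falls to 207. At Q = 207 the demand price is (2334 - 207)/5 = 425.4 and the supply price is 66 + 207 = 273.
Deadweight loss = ½ · (425.4 - 273) · (334 - 207) = ½ · 152.4 · 127 = 9677.4.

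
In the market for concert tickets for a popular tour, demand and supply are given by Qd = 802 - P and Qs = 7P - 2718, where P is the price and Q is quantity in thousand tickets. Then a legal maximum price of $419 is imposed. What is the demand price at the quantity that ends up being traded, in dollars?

Setting quantity demanded equal to quantity supplied, 802 - P = 7P - 2718, gives P* = 440 and Q* = 362.
Because the ceiling (419) lies below the market-clearing price, it is binding.
At P = 419: Qd = 802 - 419 = 383 and Qs = 7·419 - 2718 = 215.
Only 215 units reach the market. On the demand curve, the marginal buyer's willingness to pay at Q = 215 is (802 - 215) = 587.

587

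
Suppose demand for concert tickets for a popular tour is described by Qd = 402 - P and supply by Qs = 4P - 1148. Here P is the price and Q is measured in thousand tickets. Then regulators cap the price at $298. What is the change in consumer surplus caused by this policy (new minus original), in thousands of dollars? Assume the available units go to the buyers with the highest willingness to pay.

-624

In a free market, 402 - P = 4P - 1148 gives the equilibrium P* = 310, Q* = 92.
Since 298 < 310, the ceiling is binding.
At P = 298: Qd = 402 - 298 = 104 and Qs = 4·298 - 1148 = 44.
Consumer surplus without the control is ½ · (402 - 310) · 92 = 4232.
With the ceiling, 44 units are sold at 298 (assume they go to the highest-value buyers). The demand price at Q = 44 is 358, so CS = ½ · [(402 - 298) + (358 - 298)] · 44 = 3608.
Change in consumer surplus = 3608 - 4232 = -624.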